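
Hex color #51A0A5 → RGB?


Hex: #51A0A5
R = 51₁₆ = 81
G = A0₁₆ = 160
B = A5₁₆ = 165
= RGB(81, 160, 165)


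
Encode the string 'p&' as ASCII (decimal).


String: 'p&'  (2 characters)
Per-character ASCII lookup:
  'p': lowercase starts at 97: 'p' = 97 + 15 = 112
  '&': special character: '&' = 38
= 112 38


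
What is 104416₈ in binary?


Each octal digit → 3 binary bits:
  1 = 001
  0 = 000
  4 = 100
  4 = 100
  1 = 001
  6 = 110
Concatenate: 001 000 100 100 001 110
= 001000100100001110


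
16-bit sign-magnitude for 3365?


Sign bit: 0 (positive)
Magnitude: 3365 = 000110100100101
= 0000110100100101


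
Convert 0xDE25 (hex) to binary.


Each hex digit → 4 binary bits:
  D = 1101
  E = 1110
  2 = 0010
  5 = 0101
Concatenate: 1101 1110 0010 0101
= 1101111000100101


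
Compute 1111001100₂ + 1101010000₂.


Align and add column by column (LSB to MSB, carry propagating):
  01111001100
+ 01101010000
  -----------
  col 0: 0 + 0 + 0 (carry in) = 0 → bit 0, carry out 0
  col 1: 0 + 0 + 0 (carry in) = 0 → bit 0, carry out 0
  col 2: 1 + 0 + 0 (carry in) = 1 → bit 1, carry out 0
  col 3: 1 + 0 + 0 (carry in) = 1 → bit 1, carry out 0
  col 4: 0 + 1 + 0 (carry in) = 1 → bit 1, carry out 0
  col 5: 0 + 0 + 0 (carry in) = 0 → bit 0, carry out 0
  col 6: 1 + 1 + 0 (carry in) = 2 → bit 0, carry out 1
  col 7: 1 + 0 + 1 (carry in) = 2 → bit 0, carry out 1
  col 8: 1 + 1 + 1 (carry in) = 3 → bit 1, carry out 1
  col 9: 1 + 1 + 1 (carry in) = 3 → bit 1, carry out 1
  col 10: 0 + 0 + 1 (carry in) = 1 → bit 1, carry out 0
Reading bits MSB→LSB: 11100011100
Strip leading zeros: 11100011100
= 11100011100


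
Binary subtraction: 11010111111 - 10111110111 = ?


Align and subtract column by column (LSB to MSB, borrowing when needed):
  11010111111
- 10111110111
  -----------
  col 0: (1 - 0 borrow-in) - 1 → 1 - 1 = 0, borrow out 0
  col 1: (1 - 0 borrow-in) - 1 → 1 - 1 = 0, borrow out 0
  col 2: (1 - 0 borrow-in) - 1 → 1 - 1 = 0, borrow out 0
  col 3: (1 - 0 borrow-in) - 0 → 1 - 0 = 1, borrow out 0
  col 4: (1 - 0 borrow-in) - 1 → 1 - 1 = 0, borrow out 0
  col 5: (1 - 0 borrow-in) - 1 → 1 - 1 = 0, borrow out 0
  col 6: (0 - 0 borrow-in) - 1 → borrow from next column: (0+2) - 1 = 1, borrow out 1
  col 7: (1 - 1 borrow-in) - 1 → borrow from next column: (0+2) - 1 = 1, borrow out 1
  col 8: (0 - 1 borrow-in) - 1 → borrow from next column: (-1+2) - 1 = 0, borrow out 1
  col 9: (1 - 1 borrow-in) - 0 → 0 - 0 = 0, borrow out 0
  col 10: (1 - 0 borrow-in) - 1 → 1 - 1 = 0, borrow out 0
Reading bits MSB→LSB: 00011001000
Strip leading zeros: 11001000
= 11001000


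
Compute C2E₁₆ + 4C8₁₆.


Align and add column by column (LSB to MSB, each column mod 16 with carry):
  0C2E
+ 04C8
  ----
  col 0: E(14) + 8(8) + 0 (carry in) = 22 → 6(6), carry out 1
  col 1: 2(2) + C(12) + 1 (carry in) = 15 → F(15), carry out 0
  col 2: C(12) + 4(4) + 0 (carry in) = 16 → 0(0), carry out 1
  col 3: 0(0) + 0(0) + 1 (carry in) = 1 → 1(1), carry out 0
Reading digits MSB→LSB: 10F6
Strip leading zeros: 10F6
= 0x10F6


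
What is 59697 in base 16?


Divide by 16 repeatedly:
59697 ÷ 16 = 3731 remainder 1 (1)
3731 ÷ 16 = 233 remainder 3 (3)
233 ÷ 16 = 14 remainder 9 (9)
14 ÷ 16 = 0 remainder 14 (E)
Reading remainders bottom-up:
= 0xE931


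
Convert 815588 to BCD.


Each digit → 4-bit binary:
  8 → 1000
  1 → 0001
  5 → 0101
  5 → 0101
  8 → 1000
  8 → 1000
= 1000 0001 0101 0101 1000 1000


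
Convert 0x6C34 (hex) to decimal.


Positional values:
Position 0: 4 × 16^0 = 4 × 1 = 4
Position 1: 3 × 16^1 = 3 × 16 = 48
Position 2: C × 16^2 = 12 × 256 = 3072
Position 3: 6 × 16^3 = 6 × 4096 = 24576
Sum = 4 + 48 + 3072 + 24576
= 27700


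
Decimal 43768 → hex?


Divide by 16 repeatedly:
43768 ÷ 16 = 2735 remainder 8 (8)
2735 ÷ 16 = 170 remainder 15 (F)
170 ÷ 16 = 10 remainder 10 (A)
10 ÷ 16 = 0 remainder 10 (A)
Reading remainders bottom-up:
= 0xAAF8


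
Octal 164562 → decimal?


Positional values:
Position 0: 2 × 8^0 = 2
Position 1: 6 × 8^1 = 48
Position 2: 5 × 8^2 = 320
Position 3: 4 × 8^3 = 2048
Position 4: 6 × 8^4 = 24576
Position 5: 1 × 8^5 = 32768
Sum = 2 + 48 + 320 + 2048 + 24576 + 32768
= 59762


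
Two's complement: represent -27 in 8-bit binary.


Original: 00011011
Step 1 - Invert all bits: 11100100
Step 2 - Add 1: 11100100 + 1
= 11100101 (represents -27)


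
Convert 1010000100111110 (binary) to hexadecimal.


Group into 4-bit nibbles: 1010000100111110
  1010 = A
  0001 = 1
  0011 = 3
  1110 = E
= 0xA13E


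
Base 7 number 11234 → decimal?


Positional values (base 7):
  4 × 7^0 = 4 × 1 = 4
  3 × 7^1 = 3 × 7 = 21
  2 × 7^2 = 2 × 49 = 98
  1 × 7^3 = 1 × 343 = 343
  1 × 7^4 = 1 × 2401 = 2401
Sum = 4 + 21 + 98 + 343 + 2401
= 2867


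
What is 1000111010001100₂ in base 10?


Positional values:
Bit 2: 1 × 2^2 = 4
Bit 3: 1 × 2^3 = 8
Bit 7: 1 × 2^7 = 128
Bit 9: 1 × 2^9 = 512
Bit 10: 1 × 2^10 = 1024
Bit 11: 1 × 2^11 = 2048
Bit 15: 1 × 2^15 = 32768
Sum = 4 + 8 + 128 + 512 + 1024 + 2048 + 32768
= 36492


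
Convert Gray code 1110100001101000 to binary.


Gray code: 1110100001101000
MSB stays the same: 1
Each subsequent bit = prev_binary XOR current_gray:
  B[1] = 1 XOR 1 = 0
  B[2] = 0 XOR 1 = 1
  B[3] = 1 XOR 0 = 1
  B[4] = 1 XOR 1 = 0
  B[5] = 0 XOR 0 = 0
  B[6] = 0 XOR 0 = 0
  B[7] = 0 XOR 0 = 0
  B[8] = 0 XOR 0 = 0
  B[9] = 0 XOR 1 = 1
  B[10] = 1 XOR 1 = 0
  B[11] = 0 XOR 0 = 0
  B[12] = 0 XOR 1 = 1
  B[13] = 1 XOR 0 = 1
  B[14] = 1 XOR 0 = 1
  B[15] = 1 XOR 0 = 1
= 1011000001001111 (45135 decimal)


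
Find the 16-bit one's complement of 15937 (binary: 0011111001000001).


Original: 0011111001000001
Invert all bits:
  bit 0: 0 → 1
  bit 1: 0 → 1
  bit 2: 1 → 0
  bit 3: 1 → 0
  bit 4: 1 → 0
  bit 5: 1 → 0
  bit 6: 1 → 0
  bit 7: 0 → 1
  bit 8: 0 → 1
  bit 9: 1 → 0
  bit 10: 0 → 1
  bit 11: 0 → 1
  bit 12: 0 → 1
  bit 13: 0 → 1
  bit 14: 0 → 1
  bit 15: 1 → 0
= 1100000110111110


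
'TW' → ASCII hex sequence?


String: 'TW'  (2 characters)
Per-character ASCII lookup:
  'T': uppercase starts at 65: 'T' = 65 + 19 = 84 → 0x54
  'W': uppercase starts at 65: 'W' = 65 + 22 = 87 → 0x57
= 0x54 0x57


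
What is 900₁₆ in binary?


Each hex digit → 4 binary bits:
  9 = 1001
  0 = 0000
  0 = 0000
Concatenate: 1001 0000 0000
= 100100000000


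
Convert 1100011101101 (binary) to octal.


Group into 3-bit groups: 001100011101101
  001 = 1
  100 = 4
  011 = 3
  101 = 5
  101 = 5
= 0o14355


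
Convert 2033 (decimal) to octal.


Divide by 8 repeatedly:
2033 ÷ 8 = 254 remainder 1
254 ÷ 8 = 31 remainder 6
31 ÷ 8 = 3 remainder 7
3 ÷ 8 = 0 remainder 3
Reading remainders bottom-up:
= 0o3761


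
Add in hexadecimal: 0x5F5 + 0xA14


Align and add column by column (LSB to MSB, each column mod 16 with carry):
  05F5
+ 0A14
  ----
  col 0: 5(5) + 4(4) + 0 (carry in) = 9 → 9(9), carry out 0
  col 1: F(15) + 1(1) + 0 (carry in) = 16 → 0(0), carry out 1
  col 2: 5(5) + A(10) + 1 (carry in) = 16 → 0(0), carry out 1
  col 3: 0(0) + 0(0) + 1 (carry in) = 1 → 1(1), carry out 0
Reading digits MSB→LSB: 1009
Strip leading zeros: 1009
= 0x1009


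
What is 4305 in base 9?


Divide by 9 repeatedly:
4305 ÷ 9 = 478 remainder 3
478 ÷ 9 = 53 remainder 1
53 ÷ 9 = 5 remainder 8
5 ÷ 9 = 0 remainder 5
Reading remainders bottom-up:
= 5813


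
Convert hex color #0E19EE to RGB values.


Hex: #0E19EE
R = 0E₁₆ = 14
G = 19₁₆ = 25
B = EE₁₆ = 238
= RGB(14, 25, 238)


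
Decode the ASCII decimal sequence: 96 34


Codes (decimal): 96 34
Per-code ASCII lookup:
  96  (special character) → '`'
  34  (special character) → '"'
= '`"'


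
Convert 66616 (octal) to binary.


Each octal digit → 3 binary bits:
  6 = 110
  6 = 110
  6 = 110
  1 = 001
  6 = 110
Concatenate: 110 110 110 001 110
= 110110110001110


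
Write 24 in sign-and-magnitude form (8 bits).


Sign bit: 0 (positive)
Magnitude: 24 = 0011000
= 00011000


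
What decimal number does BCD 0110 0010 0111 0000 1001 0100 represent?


Each 4-bit group → digit:
  0110 → 6
  0010 → 2
  0111 → 7
  0000 → 0
  1001 → 9
  0100 → 4
= 627094


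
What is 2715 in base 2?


Divide by 2 repeatedly:
2715 ÷ 2 = 1357 remainder 1
1357 ÷ 2 = 678 remainder 1
678 ÷ 2 = 339 remainder 0
339 ÷ 2 = 169 remainder 1
169 ÷ 2 = 84 remainder 1
84 ÷ 2 = 42 remainder 0
42 ÷ 2 = 21 remainder 0
21 ÷ 2 = 10 remainder 1
10 ÷ 2 = 5 remainder 0
5 ÷ 2 = 2 remainder 1
2 ÷ 2 = 1 remainder 0
1 ÷ 2 = 0 remainder 1
Reading remainders bottom-up:
= 101010011011


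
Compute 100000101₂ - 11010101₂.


Align and subtract column by column (LSB to MSB, borrowing when needed):
  100000101
- 011010101
  ---------
  col 0: (1 - 0 borrow-in) - 1 → 1 - 1 = 0, borrow out 0
  col 1: (0 - 0 borrow-in) - 0 → 0 - 0 = 0, borrow out 0
  col 2: (1 - 0 borrow-in) - 1 → 1 - 1 = 0, borrow out 0
  col 3: (0 - 0 borrow-in) - 0 → 0 - 0 = 0, borrow out 0
  col 4: (0 - 0 borrow-in) - 1 → borrow from next column: (0+2) - 1 = 1, borrow out 1
  col 5: (0 - 1 borrow-in) - 0 → borrow from next column: (-1+2) - 0 = 1, borrow out 1
  col 6: (0 - 1 borrow-in) - 1 → borrow from next column: (-1+2) - 1 = 0, borrow out 1
  col 7: (0 - 1 borrow-in) - 1 → borrow from next column: (-1+2) - 1 = 0, borrow out 1
  col 8: (1 - 1 borrow-in) - 0 → 0 - 0 = 0, borrow out 0
Reading bits MSB→LSB: 000110000
Strip leading zeros: 110000
= 110000


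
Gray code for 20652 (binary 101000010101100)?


Binary: 101000010101100
Gray code: G = B XOR (B >> 1)
B >> 1 = 010100001010110
101000010101100 XOR 010100001010110:
  1 XOR 0 = 1
  0 XOR 1 = 1
  1 XOR 0 = 1
  0 XOR 1 = 1
  0 XOR 0 = 0
  0 XOR 0 = 0
  0 XOR 0 = 0
  1 XOR 0 = 1
  0 XOR 1 = 1
  1 XOR 0 = 1
  0 XOR 1 = 1
  1 XOR 0 = 1
  1 XOR 1 = 0
  0 XOR 1 = 1
  0 XOR 0 = 0
= 111100011111010


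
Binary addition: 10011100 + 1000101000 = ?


Align and add column by column (LSB to MSB, carry propagating):
  00010011100
+ 01000101000
  -----------
  col 0: 0 + 0 + 0 (carry in) = 0 → bit 0, carry out 0
  col 1: 0 + 0 + 0 (carry in) = 0 → bit 0, carry out 0
  col 2: 1 + 0 + 0 (carry in) = 1 → bit 1, carry out 0
  col 3: 1 + 1 + 0 (carry in) = 2 → bit 0, carry out 1
  col 4: 1 + 0 + 1 (carry in) = 2 → bit 0, carry out 1
  col 5: 0 + 1 + 1 (carry in) = 2 → bit 0, carry out 1
  col 6: 0 + 0 + 1 (carry in) = 1 → bit 1, carry out 0
  col 7: 1 + 0 + 0 (carry in) = 1 → bit 1, carry out 0
  col 8: 0 + 0 + 0 (carry in) = 0 → bit 0, carry out 0
  col 9: 0 + 1 + 0 (carry in) = 1 → bit 1, carry out 0
  col 10: 0 + 0 + 0 (carry in) = 0 → bit 0, carry out 0
Reading bits MSB→LSB: 01011000100
Strip leading zeros: 1011000100
= 1011000100


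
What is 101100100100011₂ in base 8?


Group into 3-bit groups: 101100100100011
  101 = 5
  100 = 4
  100 = 4
  100 = 4
  011 = 3
= 0o54443


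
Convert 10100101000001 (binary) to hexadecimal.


Group into 4-bit nibbles: 0010100101000001
  0010 = 2
  1001 = 9
  0100 = 4
  0001 = 1
= 0x2941


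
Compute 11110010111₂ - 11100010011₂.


Align and subtract column by column (LSB to MSB, borrowing when needed):
  11110010111
- 11100010011
  -----------
  col 0: (1 - 0 borrow-in) - 1 → 1 - 1 = 0, borrow out 0
  col 1: (1 - 0 borrow-in) - 1 → 1 - 1 = 0, borrow out 0
  col 2: (1 - 0 borrow-in) - 0 → 1 - 0 = 1, borrow out 0
  col 3: (0 - 0 borrow-in) - 0 → 0 - 0 = 0, borrow out 0
  col 4: (1 - 0 borrow-in) - 1 → 1 - 1 = 0, borrow out 0
  col 5: (0 - 0 borrow-in) - 0 → 0 - 0 = 0, borrow out 0
  col 6: (0 - 0 borrow-in) - 0 → 0 - 0 = 0, borrow out 0
  col 7: (1 - 0 borrow-in) - 0 → 1 - 0 = 1, borrow out 0
  col 8: (1 - 0 borrow-in) - 1 → 1 - 1 = 0, borrow out 0
  col 9: (1 - 0 borrow-in) - 1 → 1 - 1 = 0, borrow out 0
  col 10: (1 - 0 borrow-in) - 1 → 1 - 1 = 0, borrow out 0
Reading bits MSB→LSB: 00010000100
Strip leading zeros: 10000100
= 10000100


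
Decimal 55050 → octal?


Divide by 8 repeatedly:
55050 ÷ 8 = 6881 remainder 2
6881 ÷ 8 = 860 remainder 1
860 ÷ 8 = 107 remainder 4
107 ÷ 8 = 13 remainder 3
13 ÷ 8 = 1 remainder 5
1 ÷ 8 = 0 remainder 1
Reading remainders bottom-up:
= 0o153412


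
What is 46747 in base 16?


Divide by 16 repeatedly:
46747 ÷ 16 = 2921 remainder 11 (B)
2921 ÷ 16 = 182 remainder 9 (9)
182 ÷ 16 = 11 remainder 6 (6)
11 ÷ 16 = 0 remainder 11 (B)
Reading remainders bottom-up:
= 0xB69B


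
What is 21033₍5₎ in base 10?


Positional values (base 5):
  3 × 5^0 = 3 × 1 = 3
  3 × 5^1 = 3 × 5 = 15
  0 × 5^2 = 0 × 25 = 0
  1 × 5^3 = 1 × 125 = 125
  2 × 5^4 = 2 × 625 = 1250
Sum = 3 + 15 + 0 + 125 + 1250
= 1393


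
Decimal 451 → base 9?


Divide by 9 repeatedly:
451 ÷ 9 = 50 remainder 1
50 ÷ 9 = 5 remainder 5
5 ÷ 9 = 0 remainder 5
Reading remainders bottom-up:
= 551


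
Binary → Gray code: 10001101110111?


Binary: 10001101110111
Gray code: G = B XOR (B >> 1)
B >> 1 = 01000110111011
10001101110111 XOR 01000110111011:
  1 XOR 0 = 1
  0 XOR 1 = 1
  0 XOR 0 = 0
  0 XOR 0 = 0
  1 XOR 0 = 1
  1 XOR 1 = 0
  0 XOR 1 = 1
  1 XOR 0 = 1
  1 XOR 1 = 0
  1 XOR 1 = 0
  0 XOR 1 = 1
  1 XOR 0 = 1
  1 XOR 1 = 0
  1 XOR 1 = 0
= 11001011001100


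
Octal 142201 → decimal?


Positional values:
Position 0: 1 × 8^0 = 1
Position 1: 0 × 8^1 = 0
Position 2: 2 × 8^2 = 128
Position 3: 2 × 8^3 = 1024
Position 4: 4 × 8^4 = 16384
Position 5: 1 × 8^5 = 32768
Sum = 1 + 0 + 128 + 1024 + 16384 + 32768
= 50305


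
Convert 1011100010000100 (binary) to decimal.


Positional values:
Bit 2: 1 × 2^2 = 4
Bit 7: 1 × 2^7 = 128
Bit 11: 1 × 2^11 = 2048
Bit 12: 1 × 2^12 = 4096
Bit 13: 1 × 2^13 = 8192
Bit 15: 1 × 2^15 = 32768
Sum = 4 + 128 + 2048 + 4096 + 8192 + 32768
= 47236


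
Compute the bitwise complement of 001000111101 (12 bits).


Original: 001000111101
Invert all bits:
  bit 0: 0 → 1
  bit 1: 0 → 1
  bit 2: 1 → 0
  bit 3: 0 → 1
  bit 4: 0 → 1
  bit 5: 0 → 1
  bit 6: 1 → 0
  bit 7: 1 → 0
  bit 8: 1 → 0
  bit 9: 1 → 0
  bit 10: 0 → 1
  bit 11: 1 → 0
= 110111000010


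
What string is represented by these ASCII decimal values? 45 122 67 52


Codes (decimal): 45 122 67 52
Per-code ASCII lookup:
  45  (special character) → '-'
  122  (range 97-122: lowercase, 122 - 97 = 25) → 'z'
  67  (range 65-90: uppercase, 67 - 65 = 2) → 'C'
  52  (range 48-57: digits, 52 - 48 = 4) → '4'
= '-zC4'


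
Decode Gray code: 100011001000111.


Gray code: 100011001000111
MSB stays the same: 1
Each subsequent bit = prev_binary XOR current_gray:
  B[1] = 1 XOR 0 = 1
  B[2] = 1 XOR 0 = 1
  B[3] = 1 XOR 0 = 1
  B[4] = 1 XOR 1 = 0
  B[5] = 0 XOR 1 = 1
  B[6] = 1 XOR 0 = 1
  B[7] = 1 XOR 0 = 1
  B[8] = 1 XOR 1 = 0
  B[9] = 0 XOR 0 = 0
  B[10] = 0 XOR 0 = 0
  B[11] = 0 XOR 0 = 0
  B[12] = 0 XOR 1 = 1
  B[13] = 1 XOR 1 = 0
  B[14] = 0 XOR 1 = 1
= 111101110000101 (31621 decimal)


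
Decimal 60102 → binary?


Divide by 2 repeatedly:
60102 ÷ 2 = 30051 remainder 0
30051 ÷ 2 = 15025 remainder 1
15025 ÷ 2 = 7512 remainder 1
7512 ÷ 2 = 3756 remainder 0
3756 ÷ 2 = 1878 remainder 0
1878 ÷ 2 = 939 remainder 0
939 ÷ 2 = 469 remainder 1
469 ÷ 2 = 234 remainder 1
234 ÷ 2 = 117 remainder 0
117 ÷ 2 = 58 remainder 1
58 ÷ 2 = 29 remainder 0
29 ÷ 2 = 14 remainder 1
14 ÷ 2 = 7 remainder 0
7 ÷ 2 = 3 remainder 1
3 ÷ 2 = 1 remainder 1
1 ÷ 2 = 0 remainder 1
Reading remainders bottom-up:
= 1110101011000110


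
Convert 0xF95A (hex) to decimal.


Positional values:
Position 0: A × 16^0 = 10 × 1 = 10
Position 1: 5 × 16^1 = 5 × 16 = 80
Position 2: 9 × 16^2 = 9 × 256 = 2304
Position 3: F × 16^3 = 15 × 4096 = 61440
Sum = 10 + 80 + 2304 + 61440
= 63834


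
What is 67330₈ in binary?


Each octal digit → 3 binary bits:
  6 = 110
  7 = 111
  3 = 011
  3 = 011
  0 = 000
Concatenate: 110 111 011 011 000
= 110111011011000


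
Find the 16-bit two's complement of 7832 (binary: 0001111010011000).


Original: 0001111010011000
Step 1 - Invert all bits: 1110000101100111
Step 2 - Add 1: 1110000101100111 + 1
= 1110000101101000 (represents -7832)


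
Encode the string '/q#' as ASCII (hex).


String: '/q#'  (3 characters)
Per-character ASCII lookup:
  '/': special character: '/' = 47 → 0x2F
  'q': lowercase starts at 97: 'q' = 97 + 16 = 113 → 0x71
  '#': special character: '#' = 35 → 0x23
= 0x2F 0x71 0x23


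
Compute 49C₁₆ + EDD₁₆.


Align and add column by column (LSB to MSB, each column mod 16 with carry):
  049C
+ 0EDD
  ----
  col 0: C(12) + D(13) + 0 (carry in) = 25 → 9(9), carry out 1
  col 1: 9(9) + D(13) + 1 (carry in) = 23 → 7(7), carry out 1
  col 2: 4(4) + E(14) + 1 (carry in) = 19 → 3(3), carry out 1
  col 3: 0(0) + 0(0) + 1 (carry in) = 1 → 1(1), carry out 0
Reading digits MSB→LSB: 1379
Strip leading zeros: 1379
= 0x1379


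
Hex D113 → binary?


Each hex digit → 4 binary bits:
  D = 1101
  1 = 0001
  1 = 0001
  3 = 0011
Concatenate: 1101 0001 0001 0011
= 1101000100010011


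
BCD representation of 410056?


Each digit → 4-bit binary:
  4 → 0100
  1 → 0001
  0 → 0000
  0 → 0000
  5 → 0101
  6 → 0110
= 0100 0001 0000 0000 0101 0110


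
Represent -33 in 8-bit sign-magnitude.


Sign bit: 1 (negative)
Magnitude: 33 = 0100001
= 10100001


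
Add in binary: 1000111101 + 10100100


Align and add column by column (LSB to MSB, carry propagating):
  01000111101
+ 00010100100
  -----------
  col 0: 1 + 0 + 0 (carry in) = 1 → bit 1, carry out 0
  col 1: 0 + 0 + 0 (carry in) = 0 → bit 0, carry out 0
  col 2: 1 + 1 + 0 (carry in) = 2 → bit 0, carry out 1
  col 3: 1 + 0 + 1 (carry in) = 2 → bit 0, carry out 1
  col 4: 1 + 0 + 1 (carry in) = 2 → bit 0, carry out 1
  col 5: 1 + 1 + 1 (carry in) = 3 → bit 1, carry out 1
  col 6: 0 + 0 + 1 (carry in) = 1 → bit 1, carry out 0
  col 7: 0 + 1 + 0 (carry in) = 1 → bit 1, carry out 0
  col 8: 0 + 0 + 0 (carry in) = 0 → bit 0, carry out 0
  col 9: 1 + 0 + 0 (carry in) = 1 → bit 1, carry out 0
  col 10: 0 + 0 + 0 (carry in) = 0 → bit 0, carry out 0
Reading bits MSB→LSB: 01011100001
Strip leading zeros: 1011100001
= 1011100001


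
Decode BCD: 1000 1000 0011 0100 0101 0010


Each 4-bit group → digit:
  1000 → 8
  1000 → 8
  0011 → 3
  0100 → 4
  0101 → 5
  0010 → 2
= 883452


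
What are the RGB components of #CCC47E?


Hex: #CCC47E
R = CC₁₆ = 204
G = C4₁₆ = 196
B = 7E₁₆ = 126
= RGB(204, 196, 126)


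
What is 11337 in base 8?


Divide by 8 repeatedly:
11337 ÷ 8 = 1417 remainder 1
1417 ÷ 8 = 177 remainder 1
177 ÷ 8 = 22 remainder 1
22 ÷ 8 = 2 remainder 6
2 ÷ 8 = 0 remainder 2
Reading remainders bottom-up:
= 0o26111


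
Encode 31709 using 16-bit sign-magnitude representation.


Sign bit: 0 (positive)
Magnitude: 31709 = 111101111011101
= 0111101111011101


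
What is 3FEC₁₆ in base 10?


Positional values:
Position 0: C × 16^0 = 12 × 1 = 12
Position 1: E × 16^1 = 14 × 16 = 224
Position 2: F × 16^2 = 15 × 256 = 3840
Position 3: 3 × 16^3 = 3 × 4096 = 12288
Sum = 12 + 224 + 3840 + 12288
= 16364


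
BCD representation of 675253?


Each digit → 4-bit binary:
  6 → 0110
  7 → 0111
  5 → 0101
  2 → 0010
  5 → 0101
  3 → 0011
= 0110 0111 0101 0010 0101 0011


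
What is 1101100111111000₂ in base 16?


Group into 4-bit nibbles: 1101100111111000
  1101 = D
  1001 = 9
  1111 = F
  1000 = 8
= 0xD9F8


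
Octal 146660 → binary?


Each octal digit → 3 binary bits:
  1 = 001
  4 = 100
  6 = 110
  6 = 110
  6 = 110
  0 = 000
Concatenate: 001 100 110 110 110 000
= 001100110110110000


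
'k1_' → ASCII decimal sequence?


String: 'k1_'  (3 characters)
Per-character ASCII lookup:
  'k': lowercase starts at 97: 'k' = 97 + 10 = 107
  '1': digits start at 48: '1' = 48 + 1 = 49
  '_': special character: '_' = 95
= 107 49 95


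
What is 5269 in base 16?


Divide by 16 repeatedly:
5269 ÷ 16 = 329 remainder 5 (5)
329 ÷ 16 = 20 remainder 9 (9)
20 ÷ 16 = 1 remainder 4 (4)
1 ÷ 16 = 0 remainder 1 (1)
Reading remainders bottom-up:
= 0x1495


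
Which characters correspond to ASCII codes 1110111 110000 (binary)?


Codes (binary): 1110111 110000
Per-code ASCII lookup:
  1110111 = 119  (range 97-122: lowercase, 119 - 97 = 22) → 'w'
  110000 = 48  (range 48-57: digits, 48 - 48 = 0) → '0'
= 'w0'


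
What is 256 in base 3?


Divide by 3 repeatedly:
256 ÷ 3 = 85 remainder 1
85 ÷ 3 = 28 remainder 1
28 ÷ 3 = 9 remainder 1
9 ÷ 3 = 3 remainder 0
3 ÷ 3 = 1 remainder 0
1 ÷ 3 = 0 remainder 1
Reading remainders bottom-up:
= 100111


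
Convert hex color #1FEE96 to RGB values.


Hex: #1FEE96
R = 1F₁₆ = 31
G = EE₁₆ = 238
B = 96₁₆ = 150
= RGB(31, 238, 150)


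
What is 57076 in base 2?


Divide by 2 repeatedly:
57076 ÷ 2 = 28538 remainder 0
28538 ÷ 2 = 14269 remainder 0
14269 ÷ 2 = 7134 remainder 1
7134 ÷ 2 = 3567 remainder 0
3567 ÷ 2 = 1783 remainder 1
1783 ÷ 2 = 891 remainder 1
891 ÷ 2 = 445 remainder 1
445 ÷ 2 = 222 remainder 1
222 ÷ 2 = 111 remainder 0
111 ÷ 2 = 55 remainder 1
55 ÷ 2 = 27 remainder 1
27 ÷ 2 = 13 remainder 1
13 ÷ 2 = 6 remainder 1
6 ÷ 2 = 3 remainder 0
3 ÷ 2 = 1 remainder 1
1 ÷ 2 = 0 remainder 1
Reading remainders bottom-up:
= 1101111011110100


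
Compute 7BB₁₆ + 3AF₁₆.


Align and add column by column (LSB to MSB, each column mod 16 with carry):
  07BB
+ 03AF
  ----
  col 0: B(11) + F(15) + 0 (carry in) = 26 → A(10), carry out 1
  col 1: B(11) + A(10) + 1 (carry in) = 22 → 6(6), carry out 1
  col 2: 7(7) + 3(3) + 1 (carry in) = 11 → B(11), carry out 0
  col 3: 0(0) + 0(0) + 0 (carry in) = 0 → 0(0), carry out 0
Reading digits MSB→LSB: 0B6A
Strip leading zeros: B6A
= 0xB6A


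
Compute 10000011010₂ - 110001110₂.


Align and subtract column by column (LSB to MSB, borrowing when needed):
  10000011010
- 00110001110
  -----------
  col 0: (0 - 0 borrow-in) - 0 → 0 - 0 = 0, borrow out 0
  col 1: (1 - 0 borrow-in) - 1 → 1 - 1 = 0, borrow out 0
  col 2: (0 - 0 borrow-in) - 1 → borrow from next column: (0+2) - 1 = 1, borrow out 1
  col 3: (1 - 1 borrow-in) - 1 → borrow from next column: (0+2) - 1 = 1, borrow out 1
  col 4: (1 - 1 borrow-in) - 0 → 0 - 0 = 0, borrow out 0
  col 5: (0 - 0 borrow-in) - 0 → 0 - 0 = 0, borrow out 0
  col 6: (0 - 0 borrow-in) - 0 → 0 - 0 = 0, borrow out 0
  col 7: (0 - 0 borrow-in) - 1 → borrow from next column: (0+2) - 1 = 1, borrow out 1
  col 8: (0 - 1 borrow-in) - 1 → borrow from next column: (-1+2) - 1 = 0, borrow out 1
  col 9: (0 - 1 borrow-in) - 0 → borrow from next column: (-1+2) - 0 = 1, borrow out 1
  col 10: (1 - 1 borrow-in) - 0 → 0 - 0 = 0, borrow out 0
Reading bits MSB→LSB: 01010001100
Strip leading zeros: 1010001100
= 1010001100


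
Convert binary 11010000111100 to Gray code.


Binary: 11010000111100
Gray code: G = B XOR (B >> 1)
B >> 1 = 01101000011110
11010000111100 XOR 01101000011110:
  1 XOR 0 = 1
  1 XOR 1 = 0
  0 XOR 1 = 1
  1 XOR 0 = 1
  0 XOR 1 = 1
  0 XOR 0 = 0
  0 XOR 0 = 0
  0 XOR 0 = 0
  1 XOR 0 = 1
  1 XOR 1 = 0
  1 XOR 1 = 0
  1 XOR 1 = 0
  0 XOR 1 = 1
  0 XOR 0 = 0
= 10111000100010


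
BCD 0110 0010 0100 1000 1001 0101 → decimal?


Each 4-bit group → digit:
  0110 → 6
  0010 → 2
  0100 → 4
  1000 → 8
  1001 → 9
  0101 → 5
= 624895


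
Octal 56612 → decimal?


Positional values:
Position 0: 2 × 8^0 = 2
Position 1: 1 × 8^1 = 8
Position 2: 6 × 8^2 = 384
Position 3: 6 × 8^3 = 3072
Position 4: 5 × 8^4 = 20480
Sum = 2 + 8 + 384 + 3072 + 20480
= 23946


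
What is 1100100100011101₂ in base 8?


Group into 3-bit groups: 001100100100011101
  001 = 1
  100 = 4
  100 = 4
  100 = 4
  011 = 3
  101 = 5
= 0o144435


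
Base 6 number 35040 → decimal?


Positional values (base 6):
  0 × 6^0 = 0 × 1 = 0
  4 × 6^1 = 4 × 6 = 24
  0 × 6^2 = 0 × 36 = 0
  5 × 6^3 = 5 × 216 = 1080
  3 × 6^4 = 3 × 1296 = 3888
Sum = 0 + 24 + 0 + 1080 + 3888
= 4992


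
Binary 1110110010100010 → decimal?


Positional values:
Bit 1: 1 × 2^1 = 2
Bit 5: 1 × 2^5 = 32
Bit 7: 1 × 2^7 = 128
Bit 10: 1 × 2^10 = 1024
Bit 11: 1 × 2^11 = 2048
Bit 13: 1 × 2^13 = 8192
Bit 14: 1 × 2^14 = 16384
Bit 15: 1 × 2^15 = 32768
Sum = 2 + 32 + 128 + 1024 + 2048 + 8192 + 16384 + 32768
= 60578


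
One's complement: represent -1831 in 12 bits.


Original: 011100100111
Invert all bits:
  bit 0: 0 → 1
  bit 1: 1 → 0
  bit 2: 1 → 0
  bit 3: 1 → 0
  bit 4: 0 → 1
  bit 5: 0 → 1
  bit 6: 1 → 0
  bit 7: 0 → 1
  bit 8: 0 → 1
  bit 9: 1 → 0
  bit 10: 1 → 0
  bit 11: 1 → 0
= 100011011000


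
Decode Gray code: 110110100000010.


Gray code: 110110100000010
MSB stays the same: 1
Each subsequent bit = prev_binary XOR current_gray:
  B[1] = 1 XOR 1 = 0
  B[2] = 0 XOR 0 = 0
  B[3] = 0 XOR 1 = 1
  B[4] = 1 XOR 1 = 0
  B[5] = 0 XOR 0 = 0
  B[6] = 0 XOR 1 = 1
  B[7] = 1 XOR 0 = 1
  B[8] = 1 XOR 0 = 1
  B[9] = 1 XOR 0 = 1
  B[10] = 1 XOR 0 = 1
  B[11] = 1 XOR 0 = 1
  B[12] = 1 XOR 0 = 1
  B[13] = 1 XOR 1 = 0
  B[14] = 0 XOR 0 = 0
= 100100111111100 (18940 decimal)


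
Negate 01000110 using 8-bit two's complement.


Original: 01000110
Step 1 - Invert all bits: 10111001
Step 2 - Add 1: 10111001 + 1
= 10111010 (represents -70)


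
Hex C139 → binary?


Each hex digit → 4 binary bits:
  C = 1100
  1 = 0001
  3 = 0011
  9 = 1001
Concatenate: 1100 0001 0011 1001
= 1100000100111001


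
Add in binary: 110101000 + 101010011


Align and add column by column (LSB to MSB, carry propagating):
  0110101000
+ 0101010011
  ----------
  col 0: 0 + 1 + 0 (carry in) = 1 → bit 1, carry out 0
  col 1: 0 + 1 + 0 (carry in) = 1 → bit 1, carry out 0
  col 2: 0 + 0 + 0 (carry in) = 0 → bit 0, carry out 0
  col 3: 1 + 0 + 0 (carry in) = 1 → bit 1, carry out 0
  col 4: 0 + 1 + 0 (carry in) = 1 → bit 1, carry out 0
  col 5: 1 + 0 + 0 (carry in) = 1 → bit 1, carry out 0
  col 6: 0 + 1 + 0 (carry in) = 1 → bit 1, carry out 0
  col 7: 1 + 0 + 0 (carry in) = 1 → bit 1, carry out 0
  col 8: 1 + 1 + 0 (carry in) = 2 → bit 0, carry out 1
  col 9: 0 + 0 + 1 (carry in) = 1 → bit 1, carry out 0
Reading bits MSB→LSB: 1011111011
Strip leading zeros: 1011111011
= 1011111011


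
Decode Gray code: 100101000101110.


Gray code: 100101000101110
MSB stays the same: 1
Each subsequent bit = prev_binary XOR current_gray:
  B[1] = 1 XOR 0 = 1
  B[2] = 1 XOR 0 = 1
  B[3] = 1 XOR 1 = 0
  B[4] = 0 XOR 0 = 0
  B[5] = 0 XOR 1 = 1
  B[6] = 1 XOR 0 = 1
  B[7] = 1 XOR 0 = 1
  B[8] = 1 XOR 0 = 1
  B[9] = 1 XOR 1 = 0
  B[10] = 0 XOR 0 = 0
  B[11] = 0 XOR 1 = 1
  B[12] = 1 XOR 1 = 0
  B[13] = 0 XOR 1 = 1
  B[14] = 1 XOR 0 = 1
= 111001111001011 (29643 decimal)


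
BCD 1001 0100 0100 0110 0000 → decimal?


Each 4-bit group → digit:
  1001 → 9
  0100 → 4
  0100 → 4
  0110 → 6
  0000 → 0
= 94460


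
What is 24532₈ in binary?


Each octal digit → 3 binary bits:
  2 = 010
  4 = 100
  5 = 101
  3 = 011
  2 = 010
Concatenate: 010 100 101 011 010
= 010100101011010


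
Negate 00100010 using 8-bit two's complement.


Original: 00100010
Step 1 - Invert all bits: 11011101
Step 2 - Add 1: 11011101 + 1
= 11011110 (represents -34)


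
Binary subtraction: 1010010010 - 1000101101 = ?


Align and subtract column by column (LSB to MSB, borrowing when needed):
  1010010010
- 1000101101
  ----------
  col 0: (0 - 0 borrow-in) - 1 → borrow from next column: (0+2) - 1 = 1, borrow out 1
  col 1: (1 - 1 borrow-in) - 0 → 0 - 0 = 0, borrow out 0
  col 2: (0 - 0 borrow-in) - 1 → borrow from next column: (0+2) - 1 = 1, borrow out 1
  col 3: (0 - 1 borrow-in) - 1 → borrow from next column: (-1+2) - 1 = 0, borrow out 1
  col 4: (1 - 1 borrow-in) - 0 → 0 - 0 = 0, borrow out 0
  col 5: (0 - 0 borrow-in) - 1 → borrow from next column: (0+2) - 1 = 1, borrow out 1
  col 6: (0 - 1 borrow-in) - 0 → borrow from next column: (-1+2) - 0 = 1, borrow out 1
  col 7: (1 - 1 borrow-in) - 0 → 0 - 0 = 0, borrow out 0
  col 8: (0 - 0 borrow-in) - 0 → 0 - 0 = 0, borrow out 0
  col 9: (1 - 0 borrow-in) - 1 → 1 - 1 = 0, borrow out 0
Reading bits MSB→LSB: 0001100101
Strip leading zeros: 1100101
= 1100101


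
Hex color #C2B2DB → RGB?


Hex: #C2B2DB
R = C2₁₆ = 194
G = B2₁₆ = 178
B = DB₁₆ = 219
= RGB(194, 178, 219)


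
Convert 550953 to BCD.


Each digit → 4-bit binary:
  5 → 0101
  5 → 0101
  0 → 0000
  9 → 1001
  5 → 0101
  3 → 0011
= 0101 0101 0000 1001 0101 0011


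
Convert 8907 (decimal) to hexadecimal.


Divide by 16 repeatedly:
8907 ÷ 16 = 556 remainder 11 (B)
556 ÷ 16 = 34 remainder 12 (C)
34 ÷ 16 = 2 remainder 2 (2)
2 ÷ 16 = 0 remainder 2 (2)
Reading remainders bottom-up:
= 0x22CB


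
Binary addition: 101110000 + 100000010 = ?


Align and add column by column (LSB to MSB, carry propagating):
  0101110000
+ 0100000010
  ----------
  col 0: 0 + 0 + 0 (carry in) = 0 → bit 0, carry out 0
  col 1: 0 + 1 + 0 (carry in) = 1 → bit 1, carry out 0
  col 2: 0 + 0 + 0 (carry in) = 0 → bit 0, carry out 0
  col 3: 0 + 0 + 0 (carry in) = 0 → bit 0, carry out 0
  col 4: 1 + 0 + 0 (carry in) = 1 → bit 1, carry out 0
  col 5: 1 + 0 + 0 (carry in) = 1 → bit 1, carry out 0
  col 6: 1 + 0 + 0 (carry in) = 1 → bit 1, carry out 0
  col 7: 0 + 0 + 0 (carry in) = 0 → bit 0, carry out 0
  col 8: 1 + 1 + 0 (carry in) = 2 → bit 0, carry out 1
  col 9: 0 + 0 + 1 (carry in) = 1 → bit 1, carry out 0
Reading bits MSB→LSB: 1001110010
Strip leading zeros: 1001110010
= 1001110010


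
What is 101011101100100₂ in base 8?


Group into 3-bit groups: 101011101100100
  101 = 5
  011 = 3
  101 = 5
  100 = 4
  100 = 4
= 0o53544


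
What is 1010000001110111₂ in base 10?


Positional values:
Bit 0: 1 × 2^0 = 1
Bit 1: 1 × 2^1 = 2
Bit 2: 1 × 2^2 = 4
Bit 4: 1 × 2^4 = 16
Bit 5: 1 × 2^5 = 32
Bit 6: 1 × 2^6 = 64
Bit 13: 1 × 2^13 = 8192
Bit 15: 1 × 2^15 = 32768
Sum = 1 + 2 + 4 + 16 + 32 + 64 + 8192 + 32768
= 41079


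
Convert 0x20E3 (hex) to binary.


Each hex digit → 4 binary bits:
  2 = 0010
  0 = 0000
  E = 1110
  3 = 0011
Concatenate: 0010 0000 1110 0011
= 0010000011100011


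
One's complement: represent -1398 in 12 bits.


Original: 010101110110
Invert all bits:
  bit 0: 0 → 1
  bit 1: 1 → 0
  bit 2: 0 → 1
  bit 3: 1 → 0
  bit 4: 0 → 1
  bit 5: 1 → 0
  bit 6: 1 → 0
  bit 7: 1 → 0
  bit 8: 0 → 1
  bit 9: 1 → 0
  bit 10: 1 → 0
  bit 11: 0 → 1
= 101010001001


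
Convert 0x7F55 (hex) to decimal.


Positional values:
Position 0: 5 × 16^0 = 5 × 1 = 5
Position 1: 5 × 16^1 = 5 × 16 = 80
Position 2: F × 16^2 = 15 × 256 = 3840
Position 3: 7 × 16^3 = 7 × 4096 = 28672
Sum = 5 + 80 + 3840 + 28672
= 32597


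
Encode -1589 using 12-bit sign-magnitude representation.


Sign bit: 1 (negative)
Magnitude: 1589 = 11000110101
= 111000110101


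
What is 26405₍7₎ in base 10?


Positional values (base 7):
  5 × 7^0 = 5 × 1 = 5
  0 × 7^1 = 0 × 7 = 0
  4 × 7^2 = 4 × 49 = 196
  6 × 7^3 = 6 × 343 = 2058
  2 × 7^4 = 2 × 2401 = 4802
Sum = 5 + 0 + 196 + 2058 + 4802
= 7061


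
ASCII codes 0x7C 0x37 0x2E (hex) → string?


Codes (hex): 0x7C 0x37 0x2E
Per-code ASCII lookup:
  0x7C = 124  (special character) → '|'
  0x37 = 55  (range 48-57: digits, 55 - 48 = 7) → '7'
  0x2E = 46  (special character) → '.'
= '|7.'


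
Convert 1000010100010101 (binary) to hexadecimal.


Group into 4-bit nibbles: 1000010100010101
  1000 = 8
  0101 = 5
  0001 = 1
  0101 = 5
= 0x8515


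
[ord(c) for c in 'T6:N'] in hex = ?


String: 'T6:N'  (4 characters)
Per-character ASCII lookup:
  'T': uppercase starts at 65: 'T' = 65 + 19 = 84 → 0x54
  '6': digits start at 48: '6' = 48 + 6 = 54 → 0x36
  ':': special character: ':' = 58 → 0x3A
  'N': uppercase starts at 65: 'N' = 65 + 13 = 78 → 0x4E
= 0x54 0x36 0x3A 0x4E


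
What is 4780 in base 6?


Divide by 6 repeatedly:
4780 ÷ 6 = 796 remainder 4
796 ÷ 6 = 132 remainder 4
132 ÷ 6 = 22 remainder 0
22 ÷ 6 = 3 remainder 4
3 ÷ 6 = 0 remainder 3
Reading remainders bottom-up:
= 34044


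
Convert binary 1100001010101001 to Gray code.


Binary: 1100001010101001
Gray code: G = B XOR (B >> 1)
B >> 1 = 0110000101010100
1100001010101001 XOR 0110000101010100:
  1 XOR 0 = 1
  1 XOR 1 = 0
  0 XOR 1 = 1
  0 XOR 0 = 0
  0 XOR 0 = 0
  0 XOR 0 = 0
  1 XOR 0 = 1
  0 XOR 1 = 1
  1 XOR 0 = 1
  0 XOR 1 = 1
  1 XOR 0 = 1
  0 XOR 1 = 1
  1 XOR 0 = 1
  0 XOR 1 = 1
  0 XOR 0 = 0
  1 XOR 0 = 1
= 1010001111111101


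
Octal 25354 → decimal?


Positional values:
Position 0: 4 × 8^0 = 4
Position 1: 5 × 8^1 = 40
Position 2: 3 × 8^2 = 192
Position 3: 5 × 8^3 = 2560
Position 4: 2 × 8^4 = 8192
Sum = 4 + 40 + 192 + 2560 + 8192
= 10988


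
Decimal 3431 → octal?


Divide by 8 repeatedly:
3431 ÷ 8 = 428 remainder 7
428 ÷ 8 = 53 remainder 4
53 ÷ 8 = 6 remainder 5
6 ÷ 8 = 0 remainder 6
Reading remainders bottom-up:
= 0o6547


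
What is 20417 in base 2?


Divide by 2 repeatedly:
20417 ÷ 2 = 10208 remainder 1
10208 ÷ 2 = 5104 remainder 0
5104 ÷ 2 = 2552 remainder 0
2552 ÷ 2 = 1276 remainder 0
1276 ÷ 2 = 638 remainder 0
638 ÷ 2 = 319 remainder 0
319 ÷ 2 = 159 remainder 1
159 ÷ 2 = 79 remainder 1
79 ÷ 2 = 39 remainder 1
39 ÷ 2 = 19 remainder 1
19 ÷ 2 = 9 remainder 1
9 ÷ 2 = 4 remainder 1
4 ÷ 2 = 2 remainder 0
2 ÷ 2 = 1 remainder 0
1 ÷ 2 = 0 remainder 1
Reading remainders bottom-up:
= 100111111000001


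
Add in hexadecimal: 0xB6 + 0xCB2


Align and add column by column (LSB to MSB, each column mod 16 with carry):
  00B6
+ 0CB2
  ----
  col 0: 6(6) + 2(2) + 0 (carry in) = 8 → 8(8), carry out 0
  col 1: B(11) + B(11) + 0 (carry in) = 22 → 6(6), carry out 1
  col 2: 0(0) + C(12) + 1 (carry in) = 13 → D(13), carry out 0
  col 3: 0(0) + 0(0) + 0 (carry in) = 0 → 0(0), carry out 0
Reading digits MSB→LSB: 0D68
Strip leading zeros: D68
= 0xD68


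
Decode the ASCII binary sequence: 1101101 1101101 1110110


Codes (binary): 1101101 1101101 1110110
Per-code ASCII lookup:
  1101101 = 109  (range 97-122: lowercase, 109 - 97 = 12) → 'm'
  1101101 = 109  (range 97-122: lowercase, 109 - 97 = 12) → 'm'
  1110110 = 118  (range 97-122: lowercase, 118 - 97 = 21) → 'v'
= 'mmv'


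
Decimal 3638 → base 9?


Divide by 9 repeatedly:
3638 ÷ 9 = 404 remainder 2
404 ÷ 9 = 44 remainder 8
44 ÷ 9 = 4 remainder 8
4 ÷ 9 = 0 remainder 4
Reading remainders bottom-up:
= 4882


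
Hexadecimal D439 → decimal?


Positional values:
Position 0: 9 × 16^0 = 9 × 1 = 9
Position 1: 3 × 16^1 = 3 × 16 = 48
Position 2: 4 × 16^2 = 4 × 256 = 1024
Position 3: D × 16^3 = 13 × 4096 = 53248
Sum = 9 + 48 + 1024 + 53248
= 54329


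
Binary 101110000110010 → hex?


Group into 4-bit nibbles: 0101110000110010
  0101 = 5
  1100 = C
  0011 = 3
  0010 = 2
= 0x5C32


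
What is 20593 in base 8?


Divide by 8 repeatedly:
20593 ÷ 8 = 2574 remainder 1
2574 ÷ 8 = 321 remainder 6
321 ÷ 8 = 40 remainder 1
40 ÷ 8 = 5 remainder 0
5 ÷ 8 = 0 remainder 5
Reading remainders bottom-up:
= 0o50161


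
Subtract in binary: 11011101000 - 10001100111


Align and subtract column by column (LSB to MSB, borrowing when needed):
  11011101000
- 10001100111
  -----------
  col 0: (0 - 0 borrow-in) - 1 → borrow from next column: (0+2) - 1 = 1, borrow out 1
  col 1: (0 - 1 borrow-in) - 1 → borrow from next column: (-1+2) - 1 = 0, borrow out 1
  col 2: (0 - 1 borrow-in) - 1 → borrow from next column: (-1+2) - 1 = 0, borrow out 1
  col 3: (1 - 1 borrow-in) - 0 → 0 - 0 = 0, borrow out 0
  col 4: (0 - 0 borrow-in) - 0 → 0 - 0 = 0, borrow out 0
  col 5: (1 - 0 borrow-in) - 1 → 1 - 1 = 0, borrow out 0
  col 6: (1 - 0 borrow-in) - 1 → 1 - 1 = 0, borrow out 0
  col 7: (1 - 0 borrow-in) - 0 → 1 - 0 = 1, borrow out 0
  col 8: (0 - 0 borrow-in) - 0 → 0 - 0 = 0, borrow out 0
  col 9: (1 - 0 borrow-in) - 0 → 1 - 0 = 1, borrow out 0
  col 10: (1 - 0 borrow-in) - 1 → 1 - 1 = 0, borrow out 0
Reading bits MSB→LSB: 01010000001
Strip leading zeros: 1010000001
= 1010000001


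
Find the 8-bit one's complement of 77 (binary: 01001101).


Original: 01001101
Invert all bits:
  bit 0: 0 → 1
  bit 1: 1 → 0
  bit 2: 0 → 1
  bit 3: 0 → 1
  bit 4: 1 → 0
  bit 5: 1 → 0
  bit 6: 0 → 1
  bit 7: 1 → 0
= 10110010


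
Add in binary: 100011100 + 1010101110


Align and add column by column (LSB to MSB, carry propagating):
  00100011100
+ 01010101110
  -----------
  col 0: 0 + 0 + 0 (carry in) = 0 → bit 0, carry out 0
  col 1: 0 + 1 + 0 (carry in) = 1 → bit 1, carry out 0
  col 2: 1 + 1 + 0 (carry in) = 2 → bit 0, carry out 1
  col 3: 1 + 1 + 1 (carry in) = 3 → bit 1, carry out 1
  col 4: 1 + 0 + 1 (carry in) = 2 → bit 0, carry out 1
  col 5: 0 + 1 + 1 (carry in) = 2 → bit 0, carry out 1
  col 6: 0 + 0 + 1 (carry in) = 1 → bit 1, carry out 0
  col 7: 0 + 1 + 0 (carry in) = 1 → bit 1, carry out 0
  col 8: 1 + 0 + 0 (carry in) = 1 → bit 1, carry out 0
  col 9: 0 + 1 + 0 (carry in) = 1 → bit 1, carry out 0
  col 10: 0 + 0 + 0 (carry in) = 0 → bit 0, carry out 0
Reading bits MSB→LSB: 01111001010
Strip leading zeros: 1111001010
= 1111001010


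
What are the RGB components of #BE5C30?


Hex: #BE5C30
R = BE₁₆ = 190
G = 5C₁₆ = 92
B = 30₁₆ = 48
= RGB(190, 92, 48)


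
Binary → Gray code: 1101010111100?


Binary: 1101010111100
Gray code: G = B XOR (B >> 1)
B >> 1 = 0110101011110
1101010111100 XOR 0110101011110:
  1 XOR 0 = 1
  1 XOR 1 = 0
  0 XOR 1 = 1
  1 XOR 0 = 1
  0 XOR 1 = 1
  1 XOR 0 = 1
  0 XOR 1 = 1
  1 XOR 0 = 1
  1 XOR 1 = 0
  1 XOR 1 = 0
  1 XOR 1 = 0
  0 XOR 1 = 1
  0 XOR 0 = 0
= 1011111100010


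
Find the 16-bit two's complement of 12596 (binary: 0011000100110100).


Original: 0011000100110100
Step 1 - Invert all bits: 1100111011001011
Step 2 - Add 1: 1100111011001011 + 1
= 1100111011001100 (represents -12596)


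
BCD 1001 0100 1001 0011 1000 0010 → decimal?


Each 4-bit group → digit:
  1001 → 9
  0100 → 4
  1001 → 9
  0011 → 3
  1000 → 8
  0010 → 2
= 949382


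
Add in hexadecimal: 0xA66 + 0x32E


Align and add column by column (LSB to MSB, each column mod 16 with carry):
  0A66
+ 032E
  ----
  col 0: 6(6) + E(14) + 0 (carry in) = 20 → 4(4), carry out 1
  col 1: 6(6) + 2(2) + 1 (carry in) = 9 → 9(9), carry out 0
  col 2: A(10) + 3(3) + 0 (carry in) = 13 → D(13), carry out 0
  col 3: 0(0) + 0(0) + 0 (carry in) = 0 → 0(0), carry out 0
Reading digits MSB→LSB: 0D94
Strip leading zeros: D94
= 0xD94


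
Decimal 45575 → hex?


Divide by 16 repeatedly:
45575 ÷ 16 = 2848 remainder 7 (7)
2848 ÷ 16 = 178 remainder 0 (0)
178 ÷ 16 = 11 remainder 2 (2)
11 ÷ 16 = 0 remainder 11 (B)
Reading remainders bottom-up:
= 0xB207


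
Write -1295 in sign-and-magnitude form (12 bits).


Sign bit: 1 (negative)
Magnitude: 1295 = 10100001111
= 110100001111


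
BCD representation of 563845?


Each digit → 4-bit binary:
  5 → 0101
  6 → 0110
  3 → 0011
  8 → 1000
  4 → 0100
  5 → 0101
= 0101 0110 0011 1000 0100 0101


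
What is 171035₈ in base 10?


Positional values:
Position 0: 5 × 8^0 = 5
Position 1: 3 × 8^1 = 24
Position 2: 0 × 8^2 = 0
Position 3: 1 × 8^3 = 512
Position 4: 7 × 8^4 = 28672
Position 5: 1 × 8^5 = 32768
Sum = 5 + 24 + 0 + 512 + 28672 + 32768
= 61981


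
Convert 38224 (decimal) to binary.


Divide by 2 repeatedly:
38224 ÷ 2 = 19112 remainder 0
19112 ÷ 2 = 9556 remainder 0
9556 ÷ 2 = 4778 remainder 0
4778 ÷ 2 = 2389 remainder 0
2389 ÷ 2 = 1194 remainder 1
1194 ÷ 2 = 597 remainder 0
597 ÷ 2 = 298 remainder 1
298 ÷ 2 = 149 remainder 0
149 ÷ 2 = 74 remainder 1
74 ÷ 2 = 37 remainder 0
37 ÷ 2 = 18 remainder 1
18 ÷ 2 = 9 remainder 0
9 ÷ 2 = 4 remainder 1
4 ÷ 2 = 2 remainder 0
2 ÷ 2 = 1 remainder 0
1 ÷ 2 = 0 remainder 1
Reading remainders bottom-up:
= 1001010101010000
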